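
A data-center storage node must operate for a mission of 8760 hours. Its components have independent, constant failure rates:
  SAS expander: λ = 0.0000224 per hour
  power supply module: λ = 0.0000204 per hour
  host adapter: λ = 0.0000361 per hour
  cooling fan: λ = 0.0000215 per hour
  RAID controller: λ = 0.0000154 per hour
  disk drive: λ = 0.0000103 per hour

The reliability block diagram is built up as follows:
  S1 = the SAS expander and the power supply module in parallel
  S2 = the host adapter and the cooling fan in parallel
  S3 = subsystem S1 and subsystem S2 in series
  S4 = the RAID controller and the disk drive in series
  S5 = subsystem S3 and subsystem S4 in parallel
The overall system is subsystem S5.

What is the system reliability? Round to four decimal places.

0.9850

R(SAS expander) = exp(−0.0000224 × 8760) = 0.821828
R(power supply module) = exp(−0.0000204 × 8760) = 0.836353
R(host adapter) = exp(−0.0000361 × 8760) = 0.728887
R(cooling fan) = exp(−0.0000215 × 8760) = 0.828333
R(RAID controller) = exp(−0.0000154 × 8760) = 0.873800
R(disk drive) = exp(−0.0000103 × 8760) = 0.913723
Parallel (SAS expander and power supply module): 1 − (1 − 0.821828)(1 − 0.836353) = 0.970843
Parallel (host adapter and cooling fan): 1 − (1 − 0.728887)(1 − 0.828333) = 0.953459
Series ([0.970843] and [0.953459]): 0.970843 × 0.953459 = 0.925659
Series (RAID controller and disk drive): 0.873800 × 0.913723 = 0.798411
Parallel ([0.925659] and [0.798411]): 1 − (1 − 0.925659)(1 − 0.798411) = 0.9850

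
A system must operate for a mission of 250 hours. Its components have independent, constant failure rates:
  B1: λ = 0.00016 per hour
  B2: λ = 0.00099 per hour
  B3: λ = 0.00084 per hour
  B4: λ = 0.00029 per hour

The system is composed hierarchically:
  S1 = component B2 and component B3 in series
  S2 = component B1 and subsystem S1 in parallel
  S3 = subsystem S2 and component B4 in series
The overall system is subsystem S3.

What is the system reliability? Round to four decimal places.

R(B1) = exp(−0.00016 × 250) = 0.960789
R(B2) = exp(−0.00099 × 250) = 0.780750
R(B3) = exp(−0.00084 × 250) = 0.810584
R(B4) = exp(−0.00029 × 250) = 0.930066
Series (B2 and B3): 0.780750 × 0.810584 = 0.632863
Parallel (B1 and [0.632863]): 1 − (1 − 0.960789)(1 − 0.632863) = 0.985604
Series ([0.985604] and B4): 0.985604 × 0.930066 = 0.9167

0.9167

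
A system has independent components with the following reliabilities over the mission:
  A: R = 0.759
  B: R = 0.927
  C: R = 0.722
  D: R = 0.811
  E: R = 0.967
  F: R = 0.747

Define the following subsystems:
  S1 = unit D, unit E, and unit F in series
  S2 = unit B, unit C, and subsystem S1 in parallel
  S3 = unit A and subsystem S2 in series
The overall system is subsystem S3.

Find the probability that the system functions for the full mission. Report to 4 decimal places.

0.7526

Series (D, E, and F): 0.811000 × 0.967000 × 0.747000 = 0.585825
Parallel (B, C, and [0.585825]): 1 − (1 − 0.927000)(1 − 0.722000)(1 − 0.585825) = 0.991595
Series (A and [0.991595]): 0.759000 × 0.991595 = 0.7526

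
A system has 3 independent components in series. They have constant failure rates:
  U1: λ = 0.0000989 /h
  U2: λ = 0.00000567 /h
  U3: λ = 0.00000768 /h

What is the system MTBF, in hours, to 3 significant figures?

8910

Series of exponential components: λ_sys = Σ λ_i
λ_sys = 0.0000989 + 0.00000567 + 0.00000768 = 1.1225e-04 /h
MTBF = 1 / λ_sys = 8910 h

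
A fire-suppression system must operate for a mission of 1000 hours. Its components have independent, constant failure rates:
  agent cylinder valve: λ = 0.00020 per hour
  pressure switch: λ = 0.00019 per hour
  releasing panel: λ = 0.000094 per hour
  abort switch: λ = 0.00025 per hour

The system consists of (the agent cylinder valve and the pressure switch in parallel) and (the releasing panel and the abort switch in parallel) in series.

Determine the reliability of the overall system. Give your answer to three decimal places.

0.949

R(agent cylinder valve) = exp(−0.00020 × 1000) = 0.81873
R(pressure switch) = exp(−0.00019 × 1000) = 0.82696
R(releasing panel) = exp(−0.000094 × 1000) = 0.91028
R(abort switch) = exp(−0.00025 × 1000) = 0.77880
Parallel (agent cylinder valve and pressure switch): 1 − (1 − 0.81873)(1 − 0.82696) = 0.96863
Parallel (releasing panel and abort switch): 1 − (1 − 0.91028)(1 − 0.77880) = 0.98015
Series ([0.96863] and [0.98015]): 0.96863 × 0.98015 = 0.949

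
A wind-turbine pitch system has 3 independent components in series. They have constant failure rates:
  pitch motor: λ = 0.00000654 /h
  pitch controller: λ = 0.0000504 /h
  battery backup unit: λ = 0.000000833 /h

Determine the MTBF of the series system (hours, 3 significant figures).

17300

Series of exponential components: λ_sys = Σ λ_i
λ_sys = 0.00000654 + 0.0000504 + 0.000000833 = 5.7773e-05 /h
MTBF = 1 / λ_sys = 17300 h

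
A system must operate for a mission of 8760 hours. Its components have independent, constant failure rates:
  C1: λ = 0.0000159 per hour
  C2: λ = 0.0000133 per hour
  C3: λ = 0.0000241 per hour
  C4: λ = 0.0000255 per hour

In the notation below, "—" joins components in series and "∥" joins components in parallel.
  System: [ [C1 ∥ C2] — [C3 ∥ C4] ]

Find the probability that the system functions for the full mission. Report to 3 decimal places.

0.948

R(C1) = exp(−0.0000159 × 8760) = 0.86998
R(C2) = exp(−0.0000133 × 8760) = 0.89002
R(C3) = exp(−0.0000241 × 8760) = 0.80968
R(C4) = exp(−0.0000255 × 8760) = 0.79981
Parallel (C1 and C2): 1 − (1 − 0.86998)(1 − 0.89002) = 0.98570
Parallel (C3 and C4): 1 − (1 − 0.80968)(1 − 0.79981) = 0.96190
Series ([0.98570] and [0.96190]): 0.98570 × 0.96190 = 0.948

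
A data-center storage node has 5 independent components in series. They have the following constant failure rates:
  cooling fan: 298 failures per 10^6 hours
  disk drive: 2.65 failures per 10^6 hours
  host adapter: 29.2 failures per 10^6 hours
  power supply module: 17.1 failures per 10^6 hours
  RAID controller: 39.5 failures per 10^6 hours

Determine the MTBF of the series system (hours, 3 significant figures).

2590

Series of exponential components: λ_sys = Σ λ_i
λ_sys = 0.000298 + 0.00000265 + 0.0000292 + 0.0000171 + 0.0000395 = 3.8645e-04 /h
MTBF = 1 / λ_sys = 2590 h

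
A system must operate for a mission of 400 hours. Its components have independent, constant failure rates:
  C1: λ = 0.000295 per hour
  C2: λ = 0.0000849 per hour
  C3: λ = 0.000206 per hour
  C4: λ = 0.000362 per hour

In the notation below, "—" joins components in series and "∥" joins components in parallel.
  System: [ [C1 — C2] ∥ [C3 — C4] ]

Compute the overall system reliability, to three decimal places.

R(C1) = exp(−0.000295 × 400) = 0.88870
R(C2) = exp(−0.0000849 × 400) = 0.96661
R(C3) = exp(−0.000206 × 400) = 0.92090
R(C4) = exp(−0.000362 × 400) = 0.86520
Series (C1 and C2): 0.88870 × 0.96661 = 0.85903
Series (C3 and C4): 0.92090 × 0.86520 = 0.79676
Parallel ([0.85903] and [0.79676]): 1 − (1 − 0.85903)(1 − 0.79676) = 0.971

0.971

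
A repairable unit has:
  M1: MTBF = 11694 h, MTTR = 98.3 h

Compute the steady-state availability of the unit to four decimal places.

0.9917

A(M1) = MTBF/(MTBF+MTTR) = 11694/(11694+98.3) = 0.9917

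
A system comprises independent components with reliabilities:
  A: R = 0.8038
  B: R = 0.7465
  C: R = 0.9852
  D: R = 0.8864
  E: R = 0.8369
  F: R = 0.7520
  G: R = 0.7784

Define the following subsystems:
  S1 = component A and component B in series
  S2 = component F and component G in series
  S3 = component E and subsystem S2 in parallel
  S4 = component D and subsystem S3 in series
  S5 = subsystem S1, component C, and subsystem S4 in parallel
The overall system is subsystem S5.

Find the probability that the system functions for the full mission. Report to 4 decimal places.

0.9990

Series (A and B): 0.803800 × 0.746500 = 0.600037
Series (F and G): 0.752000 × 0.778400 = 0.585357
Parallel (E and [0.585357]): 1 − (1 − 0.836900)(1 − 0.585357) = 0.932372
Series (D and [0.932372]): 0.886400 × 0.932372 = 0.826455
Parallel ([0.600037], C, and [0.826455]): 1 − (1 − 0.600037)(1 − 0.985200)(1 − 0.826455) = 0.9990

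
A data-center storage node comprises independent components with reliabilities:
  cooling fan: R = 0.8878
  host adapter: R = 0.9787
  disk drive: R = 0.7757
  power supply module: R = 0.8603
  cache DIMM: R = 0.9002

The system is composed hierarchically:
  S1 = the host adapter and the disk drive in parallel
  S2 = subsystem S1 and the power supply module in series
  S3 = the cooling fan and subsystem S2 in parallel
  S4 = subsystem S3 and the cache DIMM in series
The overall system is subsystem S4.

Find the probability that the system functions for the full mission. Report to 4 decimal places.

0.8857

Parallel (host adapter and disk drive): 1 − (1 − 0.978700)(1 − 0.775700) = 0.995222
Series ([0.995222] and power supply module): 0.995222 × 0.860300 = 0.856189
Parallel (cooling fan and [0.856189]): 1 − (1 − 0.887800)(1 − 0.856189) = 0.983864
Series ([0.983864] and cache DIMM): 0.983864 × 0.900200 = 0.8857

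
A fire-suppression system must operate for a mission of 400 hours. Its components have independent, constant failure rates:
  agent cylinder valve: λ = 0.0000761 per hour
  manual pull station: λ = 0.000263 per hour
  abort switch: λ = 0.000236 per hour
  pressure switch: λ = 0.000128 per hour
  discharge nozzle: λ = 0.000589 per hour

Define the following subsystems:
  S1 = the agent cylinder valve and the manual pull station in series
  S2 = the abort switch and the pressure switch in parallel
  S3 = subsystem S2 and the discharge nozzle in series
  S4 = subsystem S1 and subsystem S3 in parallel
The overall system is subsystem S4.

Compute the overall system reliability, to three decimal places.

0.973

R(agent cylinder valve) = exp(−0.0000761 × 400) = 0.97002
R(manual pull station) = exp(−0.000263 × 400) = 0.90014
R(abort switch) = exp(−0.000236 × 400) = 0.90992
R(pressure switch) = exp(−0.000128 × 400) = 0.95009
R(discharge nozzle) = exp(−0.000589 × 400) = 0.79010
Series (agent cylinder valve and manual pull station): 0.97002 × 0.90014 = 0.87315
Parallel (abort switch and pressure switch): 1 − (1 − 0.90992)(1 − 0.95009) = 0.99550
Series ([0.99550] and discharge nozzle): 0.99550 × 0.79010 = 0.78654
Parallel ([0.87315] and [0.78654]): 1 − (1 − 0.87315)(1 − 0.78654) = 0.973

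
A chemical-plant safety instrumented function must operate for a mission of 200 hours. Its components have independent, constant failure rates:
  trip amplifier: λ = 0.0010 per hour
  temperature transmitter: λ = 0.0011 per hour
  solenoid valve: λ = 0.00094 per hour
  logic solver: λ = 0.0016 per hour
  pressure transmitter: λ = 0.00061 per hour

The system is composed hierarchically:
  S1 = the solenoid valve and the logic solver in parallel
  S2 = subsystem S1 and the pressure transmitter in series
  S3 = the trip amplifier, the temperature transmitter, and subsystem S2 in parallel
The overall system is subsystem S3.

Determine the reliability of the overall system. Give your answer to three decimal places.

R(trip amplifier) = exp(−0.0010 × 200) = 0.81873
R(temperature transmitter) = exp(−0.0011 × 200) = 0.80252
R(solenoid valve) = exp(−0.00094 × 200) = 0.82861
R(logic solver) = exp(−0.0016 × 200) = 0.72615
R(pressure transmitter) = exp(−0.00061 × 200) = 0.88515
Parallel (solenoid valve and logic solver): 1 − (1 − 0.82861)(1 − 0.72615) = 0.95306
Series ([0.95306] and pressure transmitter): 0.95306 × 0.88515 = 0.84360
Parallel (trip amplifier, temperature transmitter, and [0.84360]): 1 − (1 − 0.81873)(1 − 0.80252)(1 − 0.84360) = 0.994

0.994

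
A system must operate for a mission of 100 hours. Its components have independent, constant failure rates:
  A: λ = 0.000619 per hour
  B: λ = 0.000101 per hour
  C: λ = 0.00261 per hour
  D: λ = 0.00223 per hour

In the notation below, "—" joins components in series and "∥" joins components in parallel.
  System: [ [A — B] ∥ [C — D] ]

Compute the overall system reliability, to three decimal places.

R(A) = exp(−0.000619 × 100) = 0.93998
R(B) = exp(−0.000101 × 100) = 0.98995
R(C) = exp(−0.00261 × 100) = 0.77028
R(D) = exp(−0.00223 × 100) = 0.80011
Series (A and B): 0.93998 × 0.98995 = 0.93053
Series (C and D): 0.77028 × 0.80011 = 0.61631
Parallel ([0.93053] and [0.61631]): 1 − (1 − 0.93053)(1 − 0.61631) = 0.973

0.973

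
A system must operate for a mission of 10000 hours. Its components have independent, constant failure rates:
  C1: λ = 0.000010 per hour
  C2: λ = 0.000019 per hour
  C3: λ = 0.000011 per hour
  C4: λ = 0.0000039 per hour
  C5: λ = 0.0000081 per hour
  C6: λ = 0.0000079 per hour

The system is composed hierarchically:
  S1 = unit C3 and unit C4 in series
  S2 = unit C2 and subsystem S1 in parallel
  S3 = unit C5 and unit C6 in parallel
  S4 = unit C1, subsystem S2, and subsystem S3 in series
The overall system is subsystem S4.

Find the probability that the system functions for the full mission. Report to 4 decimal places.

R(C1) = exp(−0.000010 × 10000) = 0.904837
R(C2) = exp(−0.000019 × 10000) = 0.826959
R(C3) = exp(−0.000011 × 10000) = 0.895834
R(C4) = exp(−0.0000039 × 10000) = 0.961751
R(C5) = exp(−0.0000081 × 10000) = 0.922194
R(C6) = exp(−0.0000079 × 10000) = 0.924040
Series (C3 and C4): 0.895834 × 0.961751 = 0.861569
Parallel (C2 and [0.861569]): 1 − (1 − 0.826959)(1 − 0.861569) = 0.976046
Parallel (C5 and C6): 1 − (1 − 0.922194)(1 − 0.924040) = 0.994090
Series (C1, [0.976046], and [0.994090]): 0.904837 × 0.976046 × 0.994090 = 0.8779

0.8779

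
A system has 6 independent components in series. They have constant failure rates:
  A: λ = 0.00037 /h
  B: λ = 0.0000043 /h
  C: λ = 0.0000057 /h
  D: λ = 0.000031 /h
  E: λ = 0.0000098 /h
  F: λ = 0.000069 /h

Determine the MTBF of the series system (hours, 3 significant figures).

Series of exponential components: λ_sys = Σ λ_i
λ_sys = 0.00037 + 0.0000043 + 0.0000057 + 0.000031 + 0.0000098 + 0.000069 = 4.8980e-04 /h
MTBF = 1 / λ_sys = 2040 h

2040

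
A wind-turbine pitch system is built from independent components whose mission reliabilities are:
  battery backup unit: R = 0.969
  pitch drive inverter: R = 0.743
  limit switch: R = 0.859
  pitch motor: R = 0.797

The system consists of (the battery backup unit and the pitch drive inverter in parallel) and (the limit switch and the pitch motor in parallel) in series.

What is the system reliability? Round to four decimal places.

0.9636

Parallel (battery backup unit and pitch drive inverter): 1 − (1 − 0.969000)(1 − 0.743000) = 0.992033
Parallel (limit switch and pitch motor): 1 − (1 − 0.859000)(1 − 0.797000) = 0.971377
Series ([0.992033] and [0.971377]): 0.992033 × 0.971377 = 0.9636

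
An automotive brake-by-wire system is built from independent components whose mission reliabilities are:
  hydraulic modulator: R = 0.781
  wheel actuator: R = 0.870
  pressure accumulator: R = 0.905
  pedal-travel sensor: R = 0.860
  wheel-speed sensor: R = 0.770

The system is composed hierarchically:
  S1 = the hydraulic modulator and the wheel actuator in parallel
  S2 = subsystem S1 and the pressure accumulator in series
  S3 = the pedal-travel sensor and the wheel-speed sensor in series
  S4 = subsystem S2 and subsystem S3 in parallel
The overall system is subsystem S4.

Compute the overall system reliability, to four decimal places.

Parallel (hydraulic modulator and wheel actuator): 1 − (1 − 0.781000)(1 − 0.870000) = 0.971530
Series ([0.971530] and pressure accumulator): 0.971530 × 0.905000 = 0.879235
Series (pedal-travel sensor and wheel-speed sensor): 0.860000 × 0.770000 = 0.662200
Parallel ([0.879235] and [0.662200]): 1 − (1 − 0.879235)(1 − 0.662200) = 0.9592

0.9592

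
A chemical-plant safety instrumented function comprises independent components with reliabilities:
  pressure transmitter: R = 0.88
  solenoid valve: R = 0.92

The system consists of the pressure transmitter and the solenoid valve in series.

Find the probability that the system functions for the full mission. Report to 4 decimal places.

Series (pressure transmitter and solenoid valve): 0.880000 × 0.920000 = 0.8096

0.8096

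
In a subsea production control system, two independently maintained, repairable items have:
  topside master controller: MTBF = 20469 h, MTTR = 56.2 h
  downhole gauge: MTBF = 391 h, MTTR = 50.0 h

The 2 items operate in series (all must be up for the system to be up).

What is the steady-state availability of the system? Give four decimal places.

A(topside master controller) = MTBF/(MTBF+MTTR) = 20469/(20469+56.2) = 0.997262
A(downhole gauge) = MTBF/(MTBF+MTTR) = 391/(391+50.0) = 0.886621
Series availability: 0.997262 × 0.886621 = 0.8842

0.8842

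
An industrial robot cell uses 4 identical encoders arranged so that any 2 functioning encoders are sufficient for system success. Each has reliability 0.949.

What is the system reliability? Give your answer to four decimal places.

R = Σ_{i=2}^{4} C(4,i) p^i (1−p)^{4−i} with p = 0.949
C(4,2)·0.949^2·0.051^2 = 0.014055
C(4,3)·0.949^3·0.051^1 = 0.174353
C(4,4)·0.949^4·0.051^0 = 0.811082
Sum = 0.9995

0.9995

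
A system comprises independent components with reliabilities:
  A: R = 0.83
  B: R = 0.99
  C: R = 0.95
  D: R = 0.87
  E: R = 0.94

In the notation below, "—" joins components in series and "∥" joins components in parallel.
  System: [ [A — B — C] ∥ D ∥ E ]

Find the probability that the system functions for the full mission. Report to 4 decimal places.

0.9983

Series (A, B, and C): 0.830000 × 0.990000 × 0.950000 = 0.780615
Parallel ([0.780615], D, and E): 1 − (1 − 0.780615)(1 − 0.870000)(1 − 0.940000) = 0.9983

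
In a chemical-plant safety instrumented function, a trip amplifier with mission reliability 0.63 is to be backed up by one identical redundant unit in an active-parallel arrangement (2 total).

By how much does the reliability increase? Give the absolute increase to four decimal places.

0.2331

R_before = 0.63
R_after = 1 − (1 − 0.63)^2 = 0.8631
ΔR = 0.8631 − 0.63 = 0.2331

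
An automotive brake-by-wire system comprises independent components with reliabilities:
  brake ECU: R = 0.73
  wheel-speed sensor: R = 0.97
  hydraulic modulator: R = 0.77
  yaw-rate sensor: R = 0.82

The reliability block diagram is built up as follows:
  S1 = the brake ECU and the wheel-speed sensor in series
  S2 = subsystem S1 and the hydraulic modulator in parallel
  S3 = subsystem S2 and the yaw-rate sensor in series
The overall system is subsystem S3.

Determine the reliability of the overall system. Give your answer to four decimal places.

Series (brake ECU and wheel-speed sensor): 0.730000 × 0.970000 = 0.708100
Parallel ([0.708100] and hydraulic modulator): 1 − (1 − 0.708100)(1 − 0.770000) = 0.932863
Series ([0.932863] and yaw-rate sensor): 0.932863 × 0.820000 = 0.7649

0.7649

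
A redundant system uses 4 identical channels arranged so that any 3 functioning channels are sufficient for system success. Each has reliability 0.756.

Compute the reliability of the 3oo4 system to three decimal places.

R = Σ_{i=3}^{4} C(4,i) p^i (1−p)^{4−i} with p = 0.756
C(4,3)·0.756^3·0.244^1 = 0.42171
C(4,4)·0.756^4·0.244^0 = 0.32665
Sum = 0.748

0.748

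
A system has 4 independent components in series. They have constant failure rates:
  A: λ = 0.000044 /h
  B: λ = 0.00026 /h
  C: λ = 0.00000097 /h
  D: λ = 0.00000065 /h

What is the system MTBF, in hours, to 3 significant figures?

Series of exponential components: λ_sys = Σ λ_i
λ_sys = 0.000044 + 0.00026 + 0.00000097 + 0.00000065 = 3.0562e-04 /h
MTBF = 1 / λ_sys = 3270 h

3270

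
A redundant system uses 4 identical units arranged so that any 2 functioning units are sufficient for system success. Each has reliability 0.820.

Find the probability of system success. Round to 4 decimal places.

R = Σ_{i=2}^{4} C(4,i) p^i (1−p)^{4−i} with p = 0.820
C(4,2)·0.820^2·0.180^2 = 0.130715
C(4,3)·0.820^3·0.180^1 = 0.396985
C(4,4)·0.820^4·0.180^0 = 0.452122
Sum = 0.9798

0.9798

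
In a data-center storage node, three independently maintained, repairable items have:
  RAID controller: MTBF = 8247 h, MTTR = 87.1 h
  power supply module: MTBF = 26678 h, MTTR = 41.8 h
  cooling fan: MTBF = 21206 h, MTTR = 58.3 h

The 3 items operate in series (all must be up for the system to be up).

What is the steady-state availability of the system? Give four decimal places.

0.9853

A(RAID controller) = MTBF/(MTBF+MTTR) = 8247/(8247+87.1) = 0.989549
A(power supply module) = MTBF/(MTBF+MTTR) = 26678/(26678+41.8) = 0.998436
A(cooling fan) = MTBF/(MTBF+MTTR) = 21206/(21206+58.3) = 0.997258
Series availability: 0.989549 × 0.998436 × 0.997258 = 0.9853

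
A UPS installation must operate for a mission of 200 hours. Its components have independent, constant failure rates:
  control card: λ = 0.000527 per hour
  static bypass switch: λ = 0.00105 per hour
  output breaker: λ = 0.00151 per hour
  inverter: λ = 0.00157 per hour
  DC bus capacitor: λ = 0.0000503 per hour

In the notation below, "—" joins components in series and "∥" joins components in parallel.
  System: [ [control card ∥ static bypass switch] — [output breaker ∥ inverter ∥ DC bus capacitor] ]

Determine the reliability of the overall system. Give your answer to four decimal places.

0.9804

R(control card) = exp(−0.000527 × 200) = 0.899964
R(static bypass switch) = exp(−0.00105 × 200) = 0.810584
R(output breaker) = exp(−0.00151 × 200) = 0.739338
R(inverter) = exp(−0.00157 × 200) = 0.730519
R(DC bus capacitor) = exp(−0.0000503 × 200) = 0.989990
Parallel (control card and static bypass switch): 1 − (1 − 0.899964)(1 − 0.810584) = 0.981052
Parallel (output breaker, inverter, and DC bus capacitor): 1 − (1 − 0.739338)(1 − 0.730519)(1 − 0.989990) = 0.999297
Series ([0.981052] and [0.999297]): 0.981052 × 0.999297 = 0.9804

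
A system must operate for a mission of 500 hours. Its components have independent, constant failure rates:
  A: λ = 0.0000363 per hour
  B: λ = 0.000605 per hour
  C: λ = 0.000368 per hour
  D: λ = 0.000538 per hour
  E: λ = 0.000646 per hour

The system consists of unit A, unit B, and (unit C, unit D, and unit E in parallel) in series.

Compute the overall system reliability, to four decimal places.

R(A) = exp(−0.0000363 × 500) = 0.982014
R(B) = exp(−0.000605 × 500) = 0.738968
R(C) = exp(−0.000368 × 500) = 0.831936
R(D) = exp(−0.000538 × 500) = 0.764143
R(E) = exp(−0.000646 × 500) = 0.723974
Parallel (C, D, and E): 1 − (1 − 0.831936)(1 − 0.764143)(1 − 0.723974) = 0.989059
Series (A, B, and [0.989059]): 0.982014 × 0.738968 × 0.989059 = 0.7177

0.7177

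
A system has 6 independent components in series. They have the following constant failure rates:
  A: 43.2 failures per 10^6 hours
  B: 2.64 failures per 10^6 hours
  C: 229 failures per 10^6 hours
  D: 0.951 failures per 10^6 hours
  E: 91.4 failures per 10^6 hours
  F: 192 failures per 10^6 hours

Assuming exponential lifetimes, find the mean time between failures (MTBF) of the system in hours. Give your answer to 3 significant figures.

Series of exponential components: λ_sys = Σ λ_i
λ_sys = 0.0000432 + 0.00000264 + 0.000229 + 0.000000951 + 0.0000914 + 0.000192 = 5.5919e-04 /h
MTBF = 1 / λ_sys = 1790 h

1790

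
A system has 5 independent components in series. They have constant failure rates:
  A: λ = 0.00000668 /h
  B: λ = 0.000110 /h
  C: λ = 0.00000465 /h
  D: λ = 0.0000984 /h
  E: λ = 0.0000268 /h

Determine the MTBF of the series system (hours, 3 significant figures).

4060

Series of exponential components: λ_sys = Σ λ_i
λ_sys = 0.00000668 + 0.000110 + 0.00000465 + 0.0000984 + 0.0000268 = 2.4653e-04 /h
MTBF = 1 / λ_sys = 4060 h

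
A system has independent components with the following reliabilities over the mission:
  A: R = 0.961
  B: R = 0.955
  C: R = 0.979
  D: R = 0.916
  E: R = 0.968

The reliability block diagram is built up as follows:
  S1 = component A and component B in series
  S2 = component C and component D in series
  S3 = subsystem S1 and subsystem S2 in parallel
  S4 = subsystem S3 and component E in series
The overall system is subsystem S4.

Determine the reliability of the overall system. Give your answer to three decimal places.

0.960

Series (A and B): 0.96100 × 0.95500 = 0.91776
Series (C and D): 0.97900 × 0.91600 = 0.89676
Parallel ([0.91776] and [0.89676]): 1 − (1 − 0.91776)(1 − 0.89676) = 0.99151
Series ([0.99151] and E): 0.99151 × 0.96800 = 0.960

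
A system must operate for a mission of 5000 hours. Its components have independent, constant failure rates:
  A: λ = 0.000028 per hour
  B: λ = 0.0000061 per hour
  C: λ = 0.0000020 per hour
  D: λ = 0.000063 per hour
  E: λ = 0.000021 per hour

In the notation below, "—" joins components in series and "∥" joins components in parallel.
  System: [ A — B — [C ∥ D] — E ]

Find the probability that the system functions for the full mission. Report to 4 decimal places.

R(A) = exp(−0.000028 × 5000) = 0.869358
R(B) = exp(−0.0000061 × 5000) = 0.969960
R(C) = exp(−0.0000020 × 5000) = 0.990050
R(D) = exp(−0.000063 × 5000) = 0.729789
R(E) = exp(−0.000021 × 5000) = 0.900325
Parallel (C and D): 1 − (1 − 0.990050)(1 − 0.729789) = 0.997311
Series (A, B, [0.997311], and E): 0.869358 × 0.969960 × 0.997311 × 0.900325 = 0.7572

0.7572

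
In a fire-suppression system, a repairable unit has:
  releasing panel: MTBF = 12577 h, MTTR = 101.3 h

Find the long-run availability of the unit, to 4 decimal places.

A(releasing panel) = MTBF/(MTBF+MTTR) = 12577/(12577+101.3) = 0.9920

0.9920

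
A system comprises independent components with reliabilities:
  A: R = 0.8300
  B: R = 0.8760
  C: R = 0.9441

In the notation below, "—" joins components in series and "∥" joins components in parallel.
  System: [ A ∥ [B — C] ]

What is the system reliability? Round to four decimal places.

Series (B and C): 0.876000 × 0.944100 = 0.827032
Parallel (A and [0.827032]): 1 − (1 − 0.830000)(1 − 0.827032) = 0.9706

0.9706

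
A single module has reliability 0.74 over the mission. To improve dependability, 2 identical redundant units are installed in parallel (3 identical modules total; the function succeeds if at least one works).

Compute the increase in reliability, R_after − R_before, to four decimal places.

0.2424

R_before = 0.74
R_after = 1 − (1 − 0.74)^3 = 0.9824
ΔR = 0.9824 − 0.74 = 0.2424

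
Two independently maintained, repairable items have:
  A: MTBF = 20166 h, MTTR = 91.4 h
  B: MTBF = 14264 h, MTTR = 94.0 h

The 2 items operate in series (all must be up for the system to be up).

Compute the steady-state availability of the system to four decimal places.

0.9890

A(A) = MTBF/(MTBF+MTTR) = 20166/(20166+91.4) = 0.995488
A(B) = MTBF/(MTBF+MTTR) = 14264/(14264+94.0) = 0.993453
Series availability: 0.995488 × 0.993453 = 0.9890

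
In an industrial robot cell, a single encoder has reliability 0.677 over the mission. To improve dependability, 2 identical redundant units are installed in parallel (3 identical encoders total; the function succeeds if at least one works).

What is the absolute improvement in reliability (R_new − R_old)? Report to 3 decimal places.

R_before = 0.677
R_after = 1 − (1 − 0.677)^3 = 0.966
ΔR = 0.966 − 0.677 = 0.289

0.289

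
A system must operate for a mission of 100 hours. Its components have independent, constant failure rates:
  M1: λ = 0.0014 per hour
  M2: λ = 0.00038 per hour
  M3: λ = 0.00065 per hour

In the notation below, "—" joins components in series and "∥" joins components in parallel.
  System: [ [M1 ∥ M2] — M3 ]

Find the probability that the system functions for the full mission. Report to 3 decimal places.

0.933

R(M1) = exp(−0.0014 × 100) = 0.86936
R(M2) = exp(−0.00038 × 100) = 0.96271
R(M3) = exp(−0.00065 × 100) = 0.93707
Parallel (M1 and M2): 1 − (1 − 0.86936)(1 − 0.96271) = 0.99513
Series ([0.99513] and M3): 0.99513 × 0.93707 = 0.933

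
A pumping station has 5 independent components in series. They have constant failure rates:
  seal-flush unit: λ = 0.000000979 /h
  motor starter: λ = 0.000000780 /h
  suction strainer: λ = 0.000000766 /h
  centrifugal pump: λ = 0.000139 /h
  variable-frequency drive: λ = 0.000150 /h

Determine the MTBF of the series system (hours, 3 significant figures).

Series of exponential components: λ_sys = Σ λ_i
λ_sys = 0.000000979 + 0.000000780 + 0.000000766 + 0.000139 + 0.000150 = 2.9152e-04 /h
MTBF = 1 / λ_sys = 3430 h

3430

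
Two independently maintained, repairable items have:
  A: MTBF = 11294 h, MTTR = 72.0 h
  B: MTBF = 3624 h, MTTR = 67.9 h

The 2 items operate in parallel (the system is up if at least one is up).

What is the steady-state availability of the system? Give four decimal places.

A(A) = MTBF/(MTBF+MTTR) = 11294/(11294+72.0) = 0.993665
A(B) = MTBF/(MTBF+MTTR) = 3624/(3624+67.9) = 0.981608
Parallel availability: 1 − (1 − 0.993665)(1 − 0.981608) = 0.9999

0.9999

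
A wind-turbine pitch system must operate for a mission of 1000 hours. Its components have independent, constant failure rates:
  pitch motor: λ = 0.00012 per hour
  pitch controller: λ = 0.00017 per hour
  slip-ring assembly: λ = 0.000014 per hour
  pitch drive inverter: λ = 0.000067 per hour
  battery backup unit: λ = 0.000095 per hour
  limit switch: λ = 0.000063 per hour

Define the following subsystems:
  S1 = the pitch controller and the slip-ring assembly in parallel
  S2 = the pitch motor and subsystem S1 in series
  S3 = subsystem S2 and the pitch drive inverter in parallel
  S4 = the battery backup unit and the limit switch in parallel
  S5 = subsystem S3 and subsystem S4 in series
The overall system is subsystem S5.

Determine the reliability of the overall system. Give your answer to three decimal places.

0.987

R(pitch motor) = exp(−0.00012 × 1000) = 0.88692
R(pitch controller) = exp(−0.00017 × 1000) = 0.84366
R(slip-ring assembly) = exp(−0.000014 × 1000) = 0.98610
R(pitch drive inverter) = exp(−0.000067 × 1000) = 0.93520
R(battery backup unit) = exp(−0.000095 × 1000) = 0.90937
R(limit switch) = exp(−0.000063 × 1000) = 0.93894
Parallel (pitch controller and slip-ring assembly): 1 − (1 − 0.84366)(1 − 0.98610) = 0.99783
Series (pitch motor and [0.99783]): 0.88692 × 0.99783 = 0.88500
Parallel ([0.88500] and pitch drive inverter): 1 − (1 − 0.88500)(1 − 0.93520) = 0.99255
Parallel (battery backup unit and limit switch): 1 − (1 − 0.90937)(1 − 0.93894) = 0.99447
Series ([0.99255] and [0.99447]): 0.99255 × 0.99447 = 0.987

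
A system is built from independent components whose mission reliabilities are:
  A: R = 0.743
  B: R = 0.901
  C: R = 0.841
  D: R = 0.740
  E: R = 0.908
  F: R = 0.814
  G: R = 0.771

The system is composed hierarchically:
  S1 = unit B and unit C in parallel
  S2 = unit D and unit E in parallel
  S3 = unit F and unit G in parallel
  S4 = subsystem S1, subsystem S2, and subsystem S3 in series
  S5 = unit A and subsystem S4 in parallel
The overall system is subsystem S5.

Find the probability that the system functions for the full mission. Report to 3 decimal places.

0.979

Parallel (B and C): 1 − (1 − 0.90100)(1 − 0.84100) = 0.98426
Parallel (D and E): 1 − (1 − 0.74000)(1 − 0.90800) = 0.97608
Parallel (F and G): 1 − (1 − 0.81400)(1 − 0.77100) = 0.95741
Series ([0.98426], [0.97608], and [0.95741]): 0.98426 × 0.97608 × 0.95741 = 0.91980
Parallel (A and [0.91980]): 1 − (1 − 0.74300)(1 − 0.91980) = 0.979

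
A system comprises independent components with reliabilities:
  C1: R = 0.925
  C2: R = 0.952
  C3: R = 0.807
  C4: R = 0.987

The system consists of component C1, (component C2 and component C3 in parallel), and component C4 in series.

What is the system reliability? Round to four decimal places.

0.9045

Parallel (C2 and C3): 1 − (1 − 0.952000)(1 − 0.807000) = 0.990736
Series (C1, [0.990736], and C4): 0.925000 × 0.990736 × 0.987000 = 0.9045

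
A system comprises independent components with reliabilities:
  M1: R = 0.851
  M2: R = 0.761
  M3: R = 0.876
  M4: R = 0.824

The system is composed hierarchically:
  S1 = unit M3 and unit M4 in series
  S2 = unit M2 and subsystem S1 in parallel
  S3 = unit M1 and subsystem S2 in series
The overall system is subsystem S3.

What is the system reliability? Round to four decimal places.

Series (M3 and M4): 0.876000 × 0.824000 = 0.721824
Parallel (M2 and [0.721824]): 1 − (1 − 0.761000)(1 − 0.721824) = 0.933516
Series (M1 and [0.933516]): 0.851000 × 0.933516 = 0.7944

0.7944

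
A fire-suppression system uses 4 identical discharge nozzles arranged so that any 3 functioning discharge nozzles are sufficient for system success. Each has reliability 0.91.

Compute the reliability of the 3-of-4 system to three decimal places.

0.957

R = Σ_{i=3}^{4} C(4,i) p^i (1−p)^{4−i} with p = 0.91
C(4,3)·0.91^3·0.09^1 = 0.27129
C(4,4)·0.91^4·0.09^0 = 0.68575
Sum = 0.957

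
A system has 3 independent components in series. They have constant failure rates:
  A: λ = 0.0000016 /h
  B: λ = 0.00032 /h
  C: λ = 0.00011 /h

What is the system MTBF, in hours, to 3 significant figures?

Series of exponential components: λ_sys = Σ λ_i
λ_sys = 0.0000016 + 0.00032 + 0.00011 = 4.3160e-04 /h
MTBF = 1 / λ_sys = 2320 h

2320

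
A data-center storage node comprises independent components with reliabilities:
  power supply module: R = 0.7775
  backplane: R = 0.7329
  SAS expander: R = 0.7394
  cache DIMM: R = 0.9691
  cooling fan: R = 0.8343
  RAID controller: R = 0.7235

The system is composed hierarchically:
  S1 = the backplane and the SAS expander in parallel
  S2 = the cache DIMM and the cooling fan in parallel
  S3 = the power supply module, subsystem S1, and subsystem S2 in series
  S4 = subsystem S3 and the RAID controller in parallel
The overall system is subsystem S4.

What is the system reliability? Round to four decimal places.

Parallel (backplane and SAS expander): 1 − (1 − 0.732900)(1 − 0.739400) = 0.930394
Parallel (cache DIMM and cooling fan): 1 − (1 − 0.969100)(1 − 0.834300) = 0.994880
Series (power supply module, [0.930394], and [0.994880]): 0.777500 × 0.930394 × 0.994880 = 0.719678
Parallel ([0.719678] and RAID controller): 1 − (1 − 0.719678)(1 − 0.723500) = 0.9225

0.9225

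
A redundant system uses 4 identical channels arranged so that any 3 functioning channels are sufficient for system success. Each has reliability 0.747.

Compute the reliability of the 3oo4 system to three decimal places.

0.733

R = Σ_{i=3}^{4} C(4,i) p^i (1−p)^{4−i} with p = 0.747
C(4,3)·0.747^3·0.253^1 = 0.42183
C(4,4)·0.747^4·0.253^0 = 0.31137
Sum = 0.733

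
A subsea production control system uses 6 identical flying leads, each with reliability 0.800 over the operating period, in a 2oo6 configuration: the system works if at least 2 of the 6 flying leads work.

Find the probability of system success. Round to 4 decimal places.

0.9984

R = Σ_{i=2}^{6} C(6,i) p^i (1−p)^{6−i} with p = 0.800
C(6,2)·0.800^2·0.200^4 = 0.015360
C(6,3)·0.800^3·0.200^3 = 0.081920
C(6,4)·0.800^4·0.200^2 = 0.245760
C(6,5)·0.800^5·0.200^1 = 0.393216
C(6,6)·0.800^6·0.200^0 = 0.262144
Sum = 0.9984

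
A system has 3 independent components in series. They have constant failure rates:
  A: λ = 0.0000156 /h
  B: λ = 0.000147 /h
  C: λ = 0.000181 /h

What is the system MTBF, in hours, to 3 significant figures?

2910

Series of exponential components: λ_sys = Σ λ_i
λ_sys = 0.0000156 + 0.000147 + 0.000181 = 3.4360e-04 /h
MTBF = 1 / λ_sys = 2910 h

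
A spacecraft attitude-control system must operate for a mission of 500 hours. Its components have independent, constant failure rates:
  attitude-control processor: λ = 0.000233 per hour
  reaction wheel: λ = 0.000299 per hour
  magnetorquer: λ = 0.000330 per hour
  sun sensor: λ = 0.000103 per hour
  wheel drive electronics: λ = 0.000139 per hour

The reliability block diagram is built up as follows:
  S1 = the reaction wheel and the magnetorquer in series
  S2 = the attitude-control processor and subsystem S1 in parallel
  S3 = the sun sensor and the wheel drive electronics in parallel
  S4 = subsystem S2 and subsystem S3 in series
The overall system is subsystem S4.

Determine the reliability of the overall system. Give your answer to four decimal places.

0.9671

R(attitude-control processor) = exp(−0.000233 × 500) = 0.890030
R(reaction wheel) = exp(−0.000299 × 500) = 0.861138
R(magnetorquer) = exp(−0.000330 × 500) = 0.847894
R(sun sensor) = exp(−0.000103 × 500) = 0.949804
R(wheel drive electronics) = exp(−0.000139 × 500) = 0.932860
Series (reaction wheel and magnetorquer): 0.861138 × 0.847894 = 0.730154
Parallel (attitude-control processor and [0.730154]): 1 − (1 − 0.890030)(1 − 0.730154) = 0.970325
Parallel (sun sensor and wheel drive electronics): 1 − (1 − 0.949804)(1 − 0.932860) = 0.996630
Series ([0.970325] and [0.996630]): 0.970325 × 0.996630 = 0.9671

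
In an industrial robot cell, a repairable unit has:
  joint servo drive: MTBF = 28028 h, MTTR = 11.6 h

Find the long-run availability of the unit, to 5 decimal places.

A(joint servo drive) = MTBF/(MTBF+MTTR) = 28028/(28028+11.6) = 0.99959

0.99959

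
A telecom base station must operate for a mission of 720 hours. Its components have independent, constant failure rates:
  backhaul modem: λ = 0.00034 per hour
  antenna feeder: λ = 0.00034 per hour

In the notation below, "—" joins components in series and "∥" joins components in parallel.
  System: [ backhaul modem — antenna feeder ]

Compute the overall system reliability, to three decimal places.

R(backhaul modem) = exp(−0.00034 × 720) = 0.78286
R(antenna feeder) = exp(−0.00034 × 720) = 0.78286
Series (backhaul modem and antenna feeder): 0.78286 × 0.78286 = 0.613

0.613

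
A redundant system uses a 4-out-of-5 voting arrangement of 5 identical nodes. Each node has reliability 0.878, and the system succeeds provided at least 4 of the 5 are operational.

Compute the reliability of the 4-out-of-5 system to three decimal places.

0.884

R = Σ_{i=4}^{5} C(5,i) p^i (1−p)^{5−i} with p = 0.878
C(5,4)·0.878^4·0.122^1 = 0.36250
C(5,5)·0.878^5·0.122^0 = 0.52176
Sum = 0.884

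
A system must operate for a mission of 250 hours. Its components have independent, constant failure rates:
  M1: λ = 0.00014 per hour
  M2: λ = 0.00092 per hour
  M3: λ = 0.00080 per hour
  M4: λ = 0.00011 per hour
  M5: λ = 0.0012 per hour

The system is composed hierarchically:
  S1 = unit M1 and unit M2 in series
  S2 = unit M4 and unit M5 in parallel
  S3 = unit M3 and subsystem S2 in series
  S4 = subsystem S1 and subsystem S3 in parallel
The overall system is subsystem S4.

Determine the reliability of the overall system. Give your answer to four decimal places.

0.9565

R(M1) = exp(−0.00014 × 250) = 0.965605
R(M2) = exp(−0.00092 × 250) = 0.794534
R(M3) = exp(−0.00080 × 250) = 0.818731
R(M4) = exp(−0.00011 × 250) = 0.972875
R(M5) = exp(−0.0012 × 250) = 0.740818
Series (M1 and M2): 0.965605 × 0.794534 = 0.767206
Parallel (M4 and M5): 1 − (1 − 0.972875)(1 − 0.740818) = 0.992970
Series (M3 and [0.992970]): 0.818731 × 0.992970 = 0.812975
Parallel ([0.767206] and [0.812975]): 1 − (1 − 0.767206)(1 − 0.812975) = 0.9565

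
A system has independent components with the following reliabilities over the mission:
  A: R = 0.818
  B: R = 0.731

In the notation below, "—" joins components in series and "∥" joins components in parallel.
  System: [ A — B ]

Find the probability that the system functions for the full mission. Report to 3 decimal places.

Series (A and B): 0.81800 × 0.73100 = 0.598

0.598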